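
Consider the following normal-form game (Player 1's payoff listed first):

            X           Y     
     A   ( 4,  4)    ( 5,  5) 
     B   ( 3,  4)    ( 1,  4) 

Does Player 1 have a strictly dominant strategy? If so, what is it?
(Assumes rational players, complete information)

Yes, Player 1's strictly dominant strategy is A

Work:
A strategy strictly dominates another if it gives a strictly higher payoff against every opponent action. Compare each pair of P1's strategies column-by-column:
  A vs B: [4 vs 3, 5 vs 1] → A strictly dominates B
  B vs A: [3 vs 4, 1 vs 5] → B does not strictly dominate A (column X: 3 ≤ 4)
A strictly dominates every other strategy → strictly dominant.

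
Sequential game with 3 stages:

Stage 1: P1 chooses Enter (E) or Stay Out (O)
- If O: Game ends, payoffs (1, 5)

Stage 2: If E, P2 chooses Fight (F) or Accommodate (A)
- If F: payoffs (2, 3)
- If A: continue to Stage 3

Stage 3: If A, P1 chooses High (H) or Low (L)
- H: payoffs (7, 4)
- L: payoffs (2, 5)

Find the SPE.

SPE: (E, A, H); Outcome (7, 4)

Work:
Stage 3: P1 chooses H (7 vs 2)
Stage 2: P2: F->3, A->4 (anticipating H). Choose A
Stage 1: P1: O->1, E->7 (anticipating A, H). Choose E
SPE path: E -> A -> H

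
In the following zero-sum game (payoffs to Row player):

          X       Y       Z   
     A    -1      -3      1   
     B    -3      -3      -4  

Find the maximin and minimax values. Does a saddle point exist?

Maximin = -3, Minimax = -3, Saddle: True

Work:
Row minimums: [-3, -4] → maximin = -3
Column maximums: [-1, -3, 1] → minimax = -3
Saddle point exists! Game value = -3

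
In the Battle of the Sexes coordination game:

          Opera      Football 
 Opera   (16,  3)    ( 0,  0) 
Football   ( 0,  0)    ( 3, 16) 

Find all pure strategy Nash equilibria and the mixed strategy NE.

Pure NE: (Opera, Opera) and (Football, Football); Mixed NE: p = 0.8421, q = 0.1579

Work:
Check pure NE:
(Opera, Opera): (16, 3) - no unilateral deviation beneficial
(Football, Football): (3, 16) - no unilateral deviation beneficial
Mixed NE: P1 plays Opera with p = 0.8421, P2 plays Opera with q = 0.1579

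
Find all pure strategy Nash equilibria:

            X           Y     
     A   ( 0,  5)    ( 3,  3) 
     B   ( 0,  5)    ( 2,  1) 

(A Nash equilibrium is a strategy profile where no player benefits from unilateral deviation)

Nash equilibrium: (A, X), (B, X)

Work:
Best responses:
  P1 vs X: payoffs [0, 0] → best response A/B (payoff 0)
  P1 vs Y: payoffs [3, 2] → best response A (payoff 3)
  P2 vs A: payoffs [5, 3] → best response X (payoff 5)
  P2 vs B: payoffs [5, 1] → best response X (payoff 5)
Mutual best responses: (A,X), (B,X) → Nash equilibria.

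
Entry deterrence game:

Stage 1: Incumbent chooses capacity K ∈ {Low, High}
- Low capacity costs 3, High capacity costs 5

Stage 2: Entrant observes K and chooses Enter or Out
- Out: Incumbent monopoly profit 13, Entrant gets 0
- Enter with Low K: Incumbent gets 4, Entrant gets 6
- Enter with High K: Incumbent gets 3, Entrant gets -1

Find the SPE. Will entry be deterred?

SPE: (High, Enter|Low, Out|High); Entry deterred. Incumbent net profit = 8

Work:
After Low K: Entrant enters (6 > 0)
After High K: Entrant stays out (-1 < 0)
Incumbent: Low → 4−3=1, High → 13−5=8
Incumbent chooses High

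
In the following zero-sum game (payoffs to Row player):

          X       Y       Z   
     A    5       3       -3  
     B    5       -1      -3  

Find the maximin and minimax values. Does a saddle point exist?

Maximin = -3, Minimax = -3, Saddle: True

Work:
Row minimums: [-3, -3] → maximin = -3
Column maximums: [5, 3, -3] → minimax = -3
Saddle point exists! Game value = -3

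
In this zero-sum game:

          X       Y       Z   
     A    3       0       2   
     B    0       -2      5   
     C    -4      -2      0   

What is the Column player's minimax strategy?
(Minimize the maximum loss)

Column should play Y, value = 0

Work:
Column player minimizes Row's maximum payoff:
Column X: max payoff to Row = 3
Column Y: max payoff to Row = 0
Column Z: max payoff to Row = 5
Minimum is 0, achieved by column Y.
Minimax strategy: Y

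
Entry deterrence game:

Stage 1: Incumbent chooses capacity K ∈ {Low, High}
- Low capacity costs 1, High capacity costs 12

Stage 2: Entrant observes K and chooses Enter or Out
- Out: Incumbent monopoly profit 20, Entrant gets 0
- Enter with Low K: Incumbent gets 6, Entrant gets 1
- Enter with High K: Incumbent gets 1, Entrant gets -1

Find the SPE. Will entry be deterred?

SPE: (High, Enter|Low, Out|High); Entry deterred. Incumbent net profit = 8

Work:
After Low K: Entrant enters (1 > 0)
After High K: Entrant stays out (-1 < 0)
Incumbent: Low → 6−1=5, High → 20−12=8
Incumbent chooses High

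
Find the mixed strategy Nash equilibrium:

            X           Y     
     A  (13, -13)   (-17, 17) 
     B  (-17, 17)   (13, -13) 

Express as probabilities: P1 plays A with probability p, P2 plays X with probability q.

p = 0.5, q = 0.5

Work:
Find probabilities that make opponent indifferent:
P2 chooses q to make P1 indifferent between A and B
P1 chooses p to make P2 indifferent between X and Y
Mixed NE: P1 plays (A: 0.5, B: 0.5), P2 plays (X: 0.5, Y: 0.5)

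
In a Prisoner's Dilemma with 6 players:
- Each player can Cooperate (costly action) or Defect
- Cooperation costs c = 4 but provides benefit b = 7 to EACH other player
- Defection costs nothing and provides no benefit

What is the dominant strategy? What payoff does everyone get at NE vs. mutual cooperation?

Dominant: Defect; NE payoff = 0; Coop payoff = 31

Work:
Defect dominates (saves cost c = 4, benefit to others is external)
NE: All defect → everyone gets 0
If all cooperate: each receives (5)×7 - 4 = 31
Social dilemma: 31 > 0 but NE gives 0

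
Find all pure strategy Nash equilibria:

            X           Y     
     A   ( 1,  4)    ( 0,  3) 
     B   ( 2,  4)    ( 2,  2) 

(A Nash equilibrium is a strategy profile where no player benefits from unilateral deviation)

Nash equilibrium: (B, X)

Work:
Best responses:
  P1 vs X: payoffs [1, 2] → best response B (payoff 2)
  P1 vs Y: payoffs [0, 2] → best response B (payoff 2)
  P2 vs A: payoffs [4, 3] → best response X (payoff 4)
  P2 vs B: payoffs [4, 2] → best response X (payoff 4)
Mutual best responses: (B,X) → Nash equilibria.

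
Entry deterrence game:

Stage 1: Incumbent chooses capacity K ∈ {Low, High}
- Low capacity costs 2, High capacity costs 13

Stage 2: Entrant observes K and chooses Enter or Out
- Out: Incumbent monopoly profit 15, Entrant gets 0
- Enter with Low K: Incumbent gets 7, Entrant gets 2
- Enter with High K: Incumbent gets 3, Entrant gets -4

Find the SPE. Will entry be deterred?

SPE: (Low, Enter|Low, Out|High); Entry not deterred. Incumbent net profit = 5, Entrant gets 2

Work:
After Low K: Entrant enters (2 > 0)
After High K: Entrant stays out (-4 < 0)
Incumbent: Low → 7−2=5, High → 15−13=2
Incumbent chooses Low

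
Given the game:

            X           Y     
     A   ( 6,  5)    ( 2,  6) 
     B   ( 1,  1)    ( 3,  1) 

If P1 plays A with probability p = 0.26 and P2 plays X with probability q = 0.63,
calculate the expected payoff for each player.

E[P1] = 2.4628, E[P2] = 2.1362

Work:
E[P1] = p·q·π₁(A,X) + p·(1-q)·π₁(A,Y) + (1-p)·q·π₁(B,X) + (1-p)·(1-q)·π₁(B,Y)
= 0.26·0.63·6 + 0.26·0.37·2 + 0.74·0.63·1 + 0.74·0.37·3
= 2.4628

E[P2] = 2.1362 (similar calculation)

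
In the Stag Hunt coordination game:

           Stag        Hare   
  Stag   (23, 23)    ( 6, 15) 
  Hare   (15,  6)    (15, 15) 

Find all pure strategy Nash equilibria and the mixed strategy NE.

Pure NE: (Stag, Stag) and (Hare, Hare); Mixed NE: p = 0.5294, q = 0.5294

Work:
Check pure NE:
(Stag, Stag): (23, 23) - no unilateral deviation beneficial
(Hare, Hare): (15, 15) - no unilateral deviation beneficial
Mixed NE: P1 plays Stag with p = 0.5294, P2 plays Stag with q = 0.5294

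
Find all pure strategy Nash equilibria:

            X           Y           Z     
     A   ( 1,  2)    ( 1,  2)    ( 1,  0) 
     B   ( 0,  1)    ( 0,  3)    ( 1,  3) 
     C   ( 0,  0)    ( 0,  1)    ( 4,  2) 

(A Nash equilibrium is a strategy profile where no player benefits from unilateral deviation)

Nash equilibrium: (A, X), (A, Y), (C, Z)

Work:
Best responses:
  P1 vs X: payoffs [1, 0, 0] → best response A (payoff 1)
  P1 vs Y: payoffs [1, 0, 0] → best response A (payoff 1)
  P1 vs Z: payoffs [1, 1, 4] → best response C (payoff 4)
  P2 vs A: payoffs [2, 2, 0] → best response X/Y (payoff 2)
  P2 vs B: payoffs [1, 3, 3] → best response Y/Z (payoff 3)
  P2 vs C: payoffs [0, 1, 2] → best response Z (payoff 2)
Mutual best responses: (A,X), (A,Y), (C,Z) → Nash equilibria.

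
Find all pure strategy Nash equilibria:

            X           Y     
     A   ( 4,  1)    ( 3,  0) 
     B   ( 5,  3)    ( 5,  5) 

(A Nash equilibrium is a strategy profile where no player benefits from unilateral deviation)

Nash equilibrium: (B, Y)

Work:
Best responses:
  P1 vs X: payoffs [4, 5] → best response B (payoff 5)
  P1 vs Y: payoffs [3, 5] → best response B (payoff 5)
  P2 vs A: payoffs [1, 0] → best response X (payoff 1)
  P2 vs B: payoffs [3, 5] → best response Y (payoff 5)
Mutual best responses: (B,Y) → Nash equilibria.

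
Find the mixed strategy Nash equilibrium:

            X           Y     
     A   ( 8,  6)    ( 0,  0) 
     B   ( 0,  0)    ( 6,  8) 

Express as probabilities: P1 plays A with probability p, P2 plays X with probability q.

p = 0.5714, q = 0.4286

Work:
Find probabilities that make opponent indifferent:
P2 chooses q to make P1 indifferent between A and B
P1 chooses p to make P2 indifferent between X and Y
Mixed NE: P1 plays (A: 0.5714, B: 0.4286), P2 plays (X: 0.4286, Y: 0.5714)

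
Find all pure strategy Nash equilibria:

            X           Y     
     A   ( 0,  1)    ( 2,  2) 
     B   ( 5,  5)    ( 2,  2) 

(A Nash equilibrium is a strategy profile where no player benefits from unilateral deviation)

Nash equilibrium: (A, Y), (B, X)

Work:
Best responses:
  P1 vs X: payoffs [0, 5] → best response B (payoff 5)
  P1 vs Y: payoffs [2, 2] → best response A/B (payoff 2)
  P2 vs A: payoffs [1, 2] → best response Y (payoff 2)
  P2 vs B: payoffs [5, 2] → best response X (payoff 5)
Mutual best responses: (A,Y), (B,X) → Nash equilibria.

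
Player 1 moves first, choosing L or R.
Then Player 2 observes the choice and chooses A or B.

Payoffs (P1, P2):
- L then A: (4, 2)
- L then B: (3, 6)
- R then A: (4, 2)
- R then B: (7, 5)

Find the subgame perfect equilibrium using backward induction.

P1 plays R, P2 plays B after L and B after R; Payoff (7, 5)

Work:
Backward induction:
After L: P2 chooses B → P1 gets 3
After R: P2 chooses B → P1 gets 7
P1 chooses R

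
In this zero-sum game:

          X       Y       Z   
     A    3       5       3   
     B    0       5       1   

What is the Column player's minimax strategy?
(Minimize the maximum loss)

Column should play X or Z (all achieve the minimum), value = 3

Work:
Column player minimizes Row's maximum payoff:
Column X: max payoff to Row = 3
Column Y: max payoff to Row = 5
Column Z: max payoff to Row = 3
Minimum is 3, achieved by columns X, Z (tied).
Each of X or Z is a minimax strategy.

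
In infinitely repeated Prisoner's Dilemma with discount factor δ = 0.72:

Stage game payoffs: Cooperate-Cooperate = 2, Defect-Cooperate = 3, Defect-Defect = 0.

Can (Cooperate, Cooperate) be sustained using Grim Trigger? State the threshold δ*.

δ* = 0.3333; since δ = 0.72 ≥ 0.3333, cooperation can be sustained

Work:
For Grim Trigger:
Cooperate forever: 2/(1-δ)
Defect then punished: 3 + 0·δ/(1-δ)
Need: 2/(1-δ) ≥ 3 + 0·δ/(1-δ)
Solving: δ ≥ (T-R)/(T-P) = (3-2)/(3-0) = 0.3333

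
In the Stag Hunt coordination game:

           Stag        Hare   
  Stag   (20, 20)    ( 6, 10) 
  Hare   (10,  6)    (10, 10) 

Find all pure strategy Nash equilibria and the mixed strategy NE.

Pure NE: (Stag, Stag) and (Hare, Hare); Mixed NE: p = 0.2857, q = 0.2857

Work:
Check pure NE:
(Stag, Stag): (20, 20) - no unilateral deviation beneficial
(Hare, Hare): (10, 10) - no unilateral deviation beneficial
Mixed NE: P1 plays Stag with p = 0.2857, P2 plays Stag with q = 0.2857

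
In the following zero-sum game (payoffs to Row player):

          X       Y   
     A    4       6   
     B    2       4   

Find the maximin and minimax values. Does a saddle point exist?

Maximin = 4, Minimax = 4, Saddle: True

Work:
Row minimums: [4, 2] → maximin = 4
Column maximums: [4, 6] → minimax = 4
Saddle point exists! Game value = 4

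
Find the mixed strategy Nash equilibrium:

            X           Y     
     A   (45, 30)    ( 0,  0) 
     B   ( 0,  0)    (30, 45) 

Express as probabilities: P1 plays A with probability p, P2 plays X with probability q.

p = 0.6, q = 0.4

Work:
Find probabilities that make opponent indifferent:
P2 chooses q to make P1 indifferent between A and B
P1 chooses p to make P2 indifferent between X and Y
Mixed NE: P1 plays (A: 0.6, B: 0.4), P2 plays (X: 0.4, Y: 0.6)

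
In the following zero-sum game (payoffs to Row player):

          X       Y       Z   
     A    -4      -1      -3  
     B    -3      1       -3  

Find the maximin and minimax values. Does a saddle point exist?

Maximin = -3, Minimax = -3, Saddle: True

Work:
Row minimums: [-4, -3] → maximin = -3
Column maximums: [-3, 1, -3] → minimax = -3
Saddle point exists! Game value = -3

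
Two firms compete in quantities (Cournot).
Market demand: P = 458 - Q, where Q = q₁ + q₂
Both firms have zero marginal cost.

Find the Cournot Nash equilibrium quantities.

q₁* = q₂* = 152.67; P* = 152.67

Work:
Profit: π_i = P·q_i = (a - q_i - q_j)·q_i
FOC: ∂π_i/∂q_i = a - 2q_i - q_j = 0
Reaction function: q_i = (458 - q_j)/2
Symmetry: q* = 458/3 = 152.67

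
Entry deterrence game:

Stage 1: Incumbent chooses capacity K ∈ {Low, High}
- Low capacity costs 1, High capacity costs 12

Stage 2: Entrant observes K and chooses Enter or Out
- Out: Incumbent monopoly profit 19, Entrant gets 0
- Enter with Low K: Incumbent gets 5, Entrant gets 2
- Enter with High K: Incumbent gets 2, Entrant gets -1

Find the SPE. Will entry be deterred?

SPE: (High, Enter|Low, Out|High); Entry deterred. Incumbent net profit = 7

Work:
After Low K: Entrant enters (2 > 0)
After High K: Entrant stays out (-1 < 0)
Incumbent: Low → 5−1=4, High → 19−12=7
Incumbent chooses High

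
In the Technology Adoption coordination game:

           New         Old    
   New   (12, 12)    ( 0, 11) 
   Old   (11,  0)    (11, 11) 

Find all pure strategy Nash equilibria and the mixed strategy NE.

Pure NE: (New, New) and (Old, Old); Mixed NE: p = 0.9167, q = 0.9167

Work:
Check pure NE:
(New, New): (12, 12) - no unilateral deviation beneficial
(Old, Old): (11, 11) - no unilateral deviation beneficial
Mixed NE: P1 plays New with p = 0.9167, P2 plays New with q = 0.9167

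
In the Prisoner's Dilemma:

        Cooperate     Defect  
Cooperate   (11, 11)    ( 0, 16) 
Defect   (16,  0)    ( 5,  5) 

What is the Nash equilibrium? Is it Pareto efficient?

(Defect, Defect) is NE; not Pareto efficient

Work:
Defect dominates Cooperate for both players:
If P2 cooperates: Defect (16) > Cooperate (11)
If P2 defects: Defect (5) > Cooperate (0)
NE: (Defect, Defect) with payoff (5, 5)
But (Cooperate, Cooperate) = (11, 11) Pareto dominates (5, 5)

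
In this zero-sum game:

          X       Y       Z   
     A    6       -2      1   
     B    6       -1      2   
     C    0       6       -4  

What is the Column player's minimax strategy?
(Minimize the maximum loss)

Column should play Z, value = 2

Work:
Column player minimizes Row's maximum payoff:
Column X: max payoff to Row = 6
Column Y: max payoff to Row = 6
Column Z: max payoff to Row = 2
Minimum is 2, achieved by column Z.
Minimax strategy: Z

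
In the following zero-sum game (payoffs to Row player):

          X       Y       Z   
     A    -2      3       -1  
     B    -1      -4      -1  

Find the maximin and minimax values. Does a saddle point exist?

Maximin = -2, Minimax = -1, Saddle: False

Work:
Row minimums: [-2, -4] → maximin = -2
Column maximums: [-1, 3, -1] → minimax = -1
No saddle point (maximin ≠ minimax). Mixed strategy needed.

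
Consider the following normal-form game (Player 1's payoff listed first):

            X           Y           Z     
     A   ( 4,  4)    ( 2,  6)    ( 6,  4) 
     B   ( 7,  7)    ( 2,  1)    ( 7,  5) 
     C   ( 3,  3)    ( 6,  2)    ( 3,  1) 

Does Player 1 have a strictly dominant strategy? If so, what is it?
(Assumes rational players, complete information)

No strictly dominant strategy exists for Player 1

Work:
A strategy strictly dominates another if it gives a strictly higher payoff against every opponent action. Compare each pair of P1's strategies column-by-column:
  A vs B: [4 vs 7, 2 vs 2, 6 vs 7] → A does not strictly dominate B (column X: 4 ≤ 7)
  A vs C: [4 vs 3, 2 vs 6, 6 vs 3] → A does not strictly dominate C (column Y: 2 ≤ 6)
  B vs A: [7 vs 4, 2 vs 2, 7 vs 6] → B does not strictly dominate A (column Y: 2 ≤ 2)
  B vs C: [7 vs 3, 2 vs 6, 7 vs 3] → B does not strictly dominate C (column Y: 2 ≤ 6)
  C vs A: [3 vs 4, 6 vs 2, 3 vs 6] → C does not strictly dominate A (column X: 3 ≤ 4)
  C vs B: [3 vs 7, 6 vs 2, 3 vs 7] → C does not strictly dominate B (column X: 3 ≤ 7)
No single strategy strictly dominates all others → no strictly dominant strategy.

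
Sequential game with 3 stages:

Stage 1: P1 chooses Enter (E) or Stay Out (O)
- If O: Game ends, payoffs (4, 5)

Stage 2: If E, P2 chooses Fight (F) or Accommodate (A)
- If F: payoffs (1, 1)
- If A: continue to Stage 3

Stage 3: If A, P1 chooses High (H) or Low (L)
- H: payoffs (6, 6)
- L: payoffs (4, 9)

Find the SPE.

SPE: (E, A, H); Outcome (6, 6)

Work:
Stage 3: P1 chooses H (6 vs 4)
Stage 2: P2: F->1, A->6 (anticipating H). Choose A
Stage 1: P1: O->4, E->6 (anticipating A, H). Choose E
SPE path: E -> A -> H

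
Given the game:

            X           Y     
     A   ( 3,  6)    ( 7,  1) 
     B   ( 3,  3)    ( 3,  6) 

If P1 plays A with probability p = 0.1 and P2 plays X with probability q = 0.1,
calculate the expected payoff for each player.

E[P1] = 3.36, E[P2] = 5.28

Work:
E[P1] = p·q·π₁(A,X) + p·(1-q)·π₁(A,Y) + (1-p)·q·π₁(B,X) + (1-p)·(1-q)·π₁(B,Y)
= 0.1·0.1·3 + 0.1·0.9·7 + 0.9·0.1·3 + 0.9·0.9·3
= 3.36

E[P2] = 5.28 (similar calculation)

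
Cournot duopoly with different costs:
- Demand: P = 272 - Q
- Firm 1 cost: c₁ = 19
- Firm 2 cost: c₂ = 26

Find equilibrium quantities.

q₁* = 86.67, q₂* = 79.67

Work:
Reaction: q₁ = (272 - 19 - q₂)/2
Reaction: q₂ = (272 - 26 - q₁)/2
Solve simultaneously:
q₁* = (272 - 2×19 + 26)/3 = 86.67
q₂* = (272 - 2×26 + 19)/3 = 79.67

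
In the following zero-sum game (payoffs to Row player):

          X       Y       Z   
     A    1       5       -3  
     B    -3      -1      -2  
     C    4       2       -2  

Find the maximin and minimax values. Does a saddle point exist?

Maximin = -2, Minimax = -2, Saddle: True

Work:
Row minimums: [-3, -3, -2] → maximin = -2
Column maximums: [4, 5, -2] → minimax = -2
Saddle point exists! Game value = -2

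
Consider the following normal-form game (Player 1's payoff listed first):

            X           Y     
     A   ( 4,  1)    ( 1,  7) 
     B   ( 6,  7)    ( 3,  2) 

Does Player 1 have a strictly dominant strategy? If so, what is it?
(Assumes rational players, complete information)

Yes, Player 1's strictly dominant strategy is B

Work:
A strategy strictly dominates another if it gives a strictly higher payoff against every opponent action. Compare each pair of P1's strategies column-by-column:
  A vs B: [4 vs 6, 1 vs 3] → A does not strictly dominate B (column X: 4 ≤ 6)
  B vs A: [6 vs 4, 3 vs 1] → B strictly dominates A
B strictly dominates every other strategy → strictly dominant.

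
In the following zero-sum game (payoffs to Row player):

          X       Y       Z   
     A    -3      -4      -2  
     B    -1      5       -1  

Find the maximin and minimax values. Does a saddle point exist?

Maximin = -1, Minimax = -1, Saddle: True

Work:
Row minimums: [-4, -1] → maximin = -1
Column maximums: [-1, 5, -1] → minimax = -1
Saddle point exists! Game value = -1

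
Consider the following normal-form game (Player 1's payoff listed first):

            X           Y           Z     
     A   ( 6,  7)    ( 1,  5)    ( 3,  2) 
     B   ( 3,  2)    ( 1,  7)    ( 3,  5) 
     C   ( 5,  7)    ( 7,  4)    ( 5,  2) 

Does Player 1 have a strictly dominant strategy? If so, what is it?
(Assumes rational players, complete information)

No strictly dominant strategy exists for Player 1

Work:
A strategy strictly dominates another if it gives a strictly higher payoff against every opponent action. Compare each pair of P1's strategies column-by-column:
  A vs B: [6 vs 3, 1 vs 1, 3 vs 3] → A does not strictly dominate B (column Y: 1 ≤ 1)
  A vs C: [6 vs 5, 1 vs 7, 3 vs 5] → A does not strictly dominate C (column Y: 1 ≤ 7)
  B vs A: [3 vs 6, 1 vs 1, 3 vs 3] → B does not strictly dominate A (column X: 3 ≤ 6)
  B vs C: [3 vs 5, 1 vs 7, 3 vs 5] → B does not strictly dominate C (column X: 3 ≤ 5)
  C vs A: [5 vs 6, 7 vs 1, 5 vs 3] → C does not strictly dominate A (column X: 5 ≤ 6)
  C vs B: [5 vs 3, 7 vs 1, 5 vs 3] → C strictly dominates B
No single strategy strictly dominates all others → no strictly dominant strategy.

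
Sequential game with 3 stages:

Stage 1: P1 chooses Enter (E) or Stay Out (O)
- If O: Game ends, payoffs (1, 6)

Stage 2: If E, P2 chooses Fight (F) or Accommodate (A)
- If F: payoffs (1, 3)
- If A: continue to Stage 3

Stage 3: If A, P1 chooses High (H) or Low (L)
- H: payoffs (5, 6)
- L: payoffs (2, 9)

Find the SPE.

SPE: (E, A, H); Outcome (5, 6)

Work:
Stage 3: P1 chooses H (5 vs 2)
Stage 2: P2: F->3, A->6 (anticipating H). Choose A
Stage 1: P1: O->1, E->5 (anticipating A, H). Choose E
SPE path: E -> A -> H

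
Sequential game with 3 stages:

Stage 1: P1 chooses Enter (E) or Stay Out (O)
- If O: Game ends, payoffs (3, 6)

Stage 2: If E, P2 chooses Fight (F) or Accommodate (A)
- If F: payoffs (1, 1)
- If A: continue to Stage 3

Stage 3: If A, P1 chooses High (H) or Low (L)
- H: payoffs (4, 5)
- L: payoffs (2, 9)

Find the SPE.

SPE: (E, A, H); Outcome (4, 5)

Work:
Stage 3: P1 chooses H (4 vs 2)
Stage 2: P2: F->1, A->5 (anticipating H). Choose A
Stage 1: P1: O->3, E->4 (anticipating A, H). Choose E
SPE path: E -> A -> H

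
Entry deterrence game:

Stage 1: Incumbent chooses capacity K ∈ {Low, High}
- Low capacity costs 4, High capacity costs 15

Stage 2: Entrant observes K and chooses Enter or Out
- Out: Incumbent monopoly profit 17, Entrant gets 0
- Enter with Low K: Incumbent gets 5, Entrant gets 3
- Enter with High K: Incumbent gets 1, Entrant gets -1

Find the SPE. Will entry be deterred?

SPE: (High, Enter|Low, Out|High); Entry deterred. Incumbent net profit = 2

Work:
After Low K: Entrant enters (3 > 0)
After High K: Entrant stays out (-1 < 0)
Incumbent: Low → 5−4=1, High → 17−15=2
Incumbent chooses High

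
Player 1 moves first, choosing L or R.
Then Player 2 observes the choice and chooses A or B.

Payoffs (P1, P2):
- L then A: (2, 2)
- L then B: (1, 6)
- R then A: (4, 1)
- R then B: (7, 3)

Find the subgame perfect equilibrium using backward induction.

P1 plays R, P2 plays B after L and B after R; Payoff (7, 3)

Work:
Backward induction:
After L: P2 chooses B → P1 gets 1
After R: P2 chooses B → P1 gets 7
P1 chooses R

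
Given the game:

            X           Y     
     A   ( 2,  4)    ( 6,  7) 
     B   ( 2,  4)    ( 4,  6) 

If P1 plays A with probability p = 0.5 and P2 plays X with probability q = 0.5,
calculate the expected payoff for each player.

E[P1] = 3.5, E[P2] = 5.25

Work:
E[P1] = p·q·π₁(A,X) + p·(1-q)·π₁(A,Y) + (1-p)·q·π₁(B,X) + (1-p)·(1-q)·π₁(B,Y)
= 0.5·0.5·2 + 0.5·0.5·6 + 0.5·0.5·2 + 0.5·0.5·4
= 3.5

E[P2] = 5.25 (similar calculation)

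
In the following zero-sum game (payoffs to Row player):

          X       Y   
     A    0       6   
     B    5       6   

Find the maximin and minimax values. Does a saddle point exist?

Maximin = 5, Minimax = 5, Saddle: True

Work:
Row minimums: [0, 5] → maximin = 5
Column maximums: [5, 6] → minimax = 5
Saddle point exists! Game value = 5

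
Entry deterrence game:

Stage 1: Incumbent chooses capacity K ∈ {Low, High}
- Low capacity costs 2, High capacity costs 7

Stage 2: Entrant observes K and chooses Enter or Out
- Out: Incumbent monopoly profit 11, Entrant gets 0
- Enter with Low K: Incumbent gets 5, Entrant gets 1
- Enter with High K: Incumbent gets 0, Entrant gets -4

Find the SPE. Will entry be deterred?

SPE: (High, Enter|Low, Out|High); Entry deterred. Incumbent net profit = 4

Work:
After Low K: Entrant enters (1 > 0)
After High K: Entrant stays out (-4 < 0)
Incumbent: Low → 5−2=3, High → 11−7=4
Incumbent chooses High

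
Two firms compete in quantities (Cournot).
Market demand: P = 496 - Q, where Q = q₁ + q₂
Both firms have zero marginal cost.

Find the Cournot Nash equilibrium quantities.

q₁* = q₂* = 165.33; P* = 165.33

Work:
Profit: π_i = P·q_i = (a - q_i - q_j)·q_i
FOC: ∂π_i/∂q_i = a - 2q_i - q_j = 0
Reaction function: q_i = (496 - q_j)/2
Symmetry: q* = 496/3 = 165.33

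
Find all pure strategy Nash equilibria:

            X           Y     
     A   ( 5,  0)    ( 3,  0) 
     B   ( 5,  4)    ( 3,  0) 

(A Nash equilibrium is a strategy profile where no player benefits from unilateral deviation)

Nash equilibrium: (A, X), (A, Y), (B, X)

Work:
Best responses:
  P1 vs X: payoffs [5, 5] → best response A/B (payoff 5)
  P1 vs Y: payoffs [3, 3] → best response A/B (payoff 3)
  P2 vs A: payoffs [0, 0] → best response X/Y (payoff 0)
  P2 vs B: payoffs [4, 0] → best response X (payoff 4)
Mutual best responses: (A,X), (A,Y), (B,X) → Nash equilibria.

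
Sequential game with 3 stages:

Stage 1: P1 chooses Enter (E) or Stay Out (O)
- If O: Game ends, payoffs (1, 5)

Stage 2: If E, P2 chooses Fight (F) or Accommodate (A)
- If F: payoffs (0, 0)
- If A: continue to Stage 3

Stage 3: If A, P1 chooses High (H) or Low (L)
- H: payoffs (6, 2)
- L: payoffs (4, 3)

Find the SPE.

SPE: (E, A, H); Outcome (6, 2)

Work:
Stage 3: P1 chooses H (6 vs 4)
Stage 2: P2: F->0, A->2 (anticipating H). Choose A
Stage 1: P1: O->1, E->6 (anticipating A, H). Choose E
SPE path: E -> A -> H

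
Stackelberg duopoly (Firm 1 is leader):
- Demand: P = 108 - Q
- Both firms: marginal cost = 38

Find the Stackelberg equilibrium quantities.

q₁* (leader) = 35.0, q₂* (follower) = 17.5

Work:
Follower's reaction: q₂ = (a - c - q₁)/2
Leader substitutes: π₁ = q₁·(a - q₁ - (a-c-q₁)/2 - c)
FOC: q₁* = (108 - 38)/2 = 35.00
Then: q₂* = (108 - 38 - 35.0)/2 = 17.50
Leader has first-mover advantage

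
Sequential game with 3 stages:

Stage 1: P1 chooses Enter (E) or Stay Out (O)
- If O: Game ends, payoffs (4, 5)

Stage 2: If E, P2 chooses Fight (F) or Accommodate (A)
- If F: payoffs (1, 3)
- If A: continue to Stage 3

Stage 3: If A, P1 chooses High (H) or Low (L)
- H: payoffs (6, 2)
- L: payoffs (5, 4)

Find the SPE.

SPE: (O, F, H); Outcome (4, 5)

Work:
Stage 3: P1 chooses H (6 vs 5)
Stage 2: P2: F->3, A->2 (anticipating H). Choose F
Stage 1: P1: O->4, E->1 (anticipating F, H). Choose O
SPE path: O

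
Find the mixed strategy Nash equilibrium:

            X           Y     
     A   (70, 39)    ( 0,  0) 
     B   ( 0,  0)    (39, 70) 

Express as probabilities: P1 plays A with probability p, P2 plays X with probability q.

p = 0.6422, q = 0.3578

Work:
Find probabilities that make opponent indifferent:
P2 chooses q to make P1 indifferent between A and B
P1 chooses p to make P2 indifferent between X and Y
Mixed NE: P1 plays (A: 0.6422, B: 0.3578), P2 plays (X: 0.3578, Y: 0.6422)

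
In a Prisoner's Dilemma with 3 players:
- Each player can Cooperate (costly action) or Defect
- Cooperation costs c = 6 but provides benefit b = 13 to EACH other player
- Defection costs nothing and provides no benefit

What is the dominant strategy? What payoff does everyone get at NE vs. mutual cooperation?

Dominant: Defect; NE payoff = 0; Coop payoff = 20

Work:
Defect dominates (saves cost c = 6, benefit to others is external)
NE: All defect → everyone gets 0
If all cooperate: each receives (2)×13 - 6 = 20
Social dilemma: 20 > 0 but NE gives 0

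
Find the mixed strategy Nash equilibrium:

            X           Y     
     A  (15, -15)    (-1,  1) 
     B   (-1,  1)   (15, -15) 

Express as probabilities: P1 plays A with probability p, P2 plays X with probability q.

p = 0.5, q = 0.5

Work:
Find probabilities that make opponent indifferent:
P2 chooses q to make P1 indifferent between A and B
P1 chooses p to make P2 indifferent between X and Y
Mixed NE: P1 plays (A: 0.5, B: 0.5), P2 plays (X: 0.5, Y: 0.5)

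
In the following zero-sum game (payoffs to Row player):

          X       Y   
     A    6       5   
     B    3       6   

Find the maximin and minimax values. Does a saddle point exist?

Maximin = 5, Minimax = 6, Saddle: False

Work:
Row minimums: [5, 3] → maximin = 5
Column maximums: [6, 6] → minimax = 6
No saddle point (maximin ≠ minimax). Mixed strategy needed.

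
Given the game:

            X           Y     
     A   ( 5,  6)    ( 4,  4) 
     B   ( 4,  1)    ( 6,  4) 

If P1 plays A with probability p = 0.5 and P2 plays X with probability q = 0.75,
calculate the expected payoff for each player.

E[P1] = 4.625, E[P2] = 3.625

Work:
E[P1] = p·q·π₁(A,X) + p·(1-q)·π₁(A,Y) + (1-p)·q·π₁(B,X) + (1-p)·(1-q)·π₁(B,Y)
= 0.5·0.75·5 + 0.5·0.25·4 + 0.5·0.75·4 + 0.5·0.25·6
= 4.625

E[P2] = 3.625 (similar calculation)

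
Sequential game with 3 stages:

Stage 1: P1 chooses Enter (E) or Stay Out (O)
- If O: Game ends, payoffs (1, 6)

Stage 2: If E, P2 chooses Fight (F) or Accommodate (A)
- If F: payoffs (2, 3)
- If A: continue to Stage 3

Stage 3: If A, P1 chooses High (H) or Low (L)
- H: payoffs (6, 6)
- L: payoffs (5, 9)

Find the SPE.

SPE: (E, A, H); Outcome (6, 6)

Work:
Stage 3: P1 chooses H (6 vs 5)
Stage 2: P2: F->3, A->6 (anticipating H). Choose A
Stage 1: P1: O->1, E->6 (anticipating A, H). Choose E
SPE path: E -> A -> H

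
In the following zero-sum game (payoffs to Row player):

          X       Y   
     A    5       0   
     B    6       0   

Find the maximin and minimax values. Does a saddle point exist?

Maximin = 0, Minimax = 0, Saddle: True

Work:
Row minimums: [0, 0] → maximin = 0
Column maximums: [6, 0] → minimax = 0
Saddle point exists! Game value = 0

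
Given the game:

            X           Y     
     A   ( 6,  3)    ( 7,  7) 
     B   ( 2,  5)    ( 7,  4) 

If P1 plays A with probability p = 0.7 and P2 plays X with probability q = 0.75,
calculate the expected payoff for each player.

E[P1] = 5.35, E[P2] = 4.225

Work:
E[P1] = p·q·π₁(A,X) + p·(1-q)·π₁(A,Y) + (1-p)·q·π₁(B,X) + (1-p)·(1-q)·π₁(B,Y)
= 0.7·0.75·6 + 0.7·0.25·7 + 0.3·0.75·2 + 0.3·0.25·7
= 5.35

E[P2] = 4.225 (similar calculation)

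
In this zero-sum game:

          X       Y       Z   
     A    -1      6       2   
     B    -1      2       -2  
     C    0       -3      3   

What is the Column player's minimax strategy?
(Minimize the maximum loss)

Column should play X, value = 0

Work:
Column player minimizes Row's maximum payoff:
Column X: max payoff to Row = 0
Column Y: max payoff to Row = 6
Column Z: max payoff to Row = 3
Minimum is 0, achieved by column X.
Minimax strategy: X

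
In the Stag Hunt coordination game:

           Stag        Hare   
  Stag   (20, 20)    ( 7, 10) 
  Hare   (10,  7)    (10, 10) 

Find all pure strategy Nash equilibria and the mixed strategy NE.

Pure NE: (Stag, Stag) and (Hare, Hare); Mixed NE: p = 0.2308, q = 0.2308

Work:
Check pure NE:
(Stag, Stag): (20, 20) - no unilateral deviation beneficial
(Hare, Hare): (10, 10) - no unilateral deviation beneficial
Mixed NE: P1 plays Stag with p = 0.2308, P2 plays Stag with q = 0.2308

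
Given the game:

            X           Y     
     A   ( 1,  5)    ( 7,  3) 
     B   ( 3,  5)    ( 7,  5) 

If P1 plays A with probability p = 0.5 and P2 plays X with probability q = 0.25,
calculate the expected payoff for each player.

E[P1] = 5.75, E[P2] = 4.25

Work:
E[P1] = p·q·π₁(A,X) + p·(1-q)·π₁(A,Y) + (1-p)·q·π₁(B,X) + (1-p)·(1-q)·π₁(B,Y)
= 0.5·0.25·1 + 0.5·0.75·7 + 0.5·0.25·3 + 0.5·0.75·7
= 5.75

E[P2] = 4.25 (similar calculation)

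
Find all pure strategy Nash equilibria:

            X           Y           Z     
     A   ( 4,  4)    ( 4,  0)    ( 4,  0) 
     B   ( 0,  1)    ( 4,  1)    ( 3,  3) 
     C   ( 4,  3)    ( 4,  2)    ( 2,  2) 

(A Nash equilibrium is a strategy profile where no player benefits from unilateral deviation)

Nash equilibrium: (A, X), (C, X)

Work:
Best responses:
  P1 vs X: payoffs [4, 0, 4] → best response A/C (payoff 4)
  P1 vs Y: payoffs [4, 4, 4] → best response A/B/C (payoff 4)
  P1 vs Z: payoffs [4, 3, 2] → best response A (payoff 4)
  P2 vs A: payoffs [4, 0, 0] → best response X (payoff 4)
  P2 vs B: payoffs [1, 1, 3] → best response Z (payoff 3)
  P2 vs C: payoffs [3, 2, 2] → best response X (payoff 3)
Mutual best responses: (A,X), (C,X) → Nash equilibria.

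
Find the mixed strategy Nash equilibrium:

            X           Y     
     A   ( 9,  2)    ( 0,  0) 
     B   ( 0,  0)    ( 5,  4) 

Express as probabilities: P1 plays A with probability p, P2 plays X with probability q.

p = 0.6667, q = 0.3571

Work:
Find probabilities that make opponent indifferent:
P2 chooses q to make P1 indifferent between A and B
P1 chooses p to make P2 indifferent between X and Y
Mixed NE: P1 plays (A: 0.6667, B: 0.3333), P2 plays (X: 0.3571, Y: 0.6429)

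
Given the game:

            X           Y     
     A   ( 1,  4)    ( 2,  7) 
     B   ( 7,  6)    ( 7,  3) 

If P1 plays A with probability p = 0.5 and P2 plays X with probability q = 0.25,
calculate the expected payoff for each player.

E[P1] = 4.375, E[P2] = 5.0

Work:
E[P1] = p·q·π₁(A,X) + p·(1-q)·π₁(A,Y) + (1-p)·q·π₁(B,X) + (1-p)·(1-q)·π₁(B,Y)
= 0.5·0.25·1 + 0.5·0.75·2 + 0.5·0.25·7 + 0.5·0.75·7
= 4.375

E[P2] = 5.0 (similar calculation)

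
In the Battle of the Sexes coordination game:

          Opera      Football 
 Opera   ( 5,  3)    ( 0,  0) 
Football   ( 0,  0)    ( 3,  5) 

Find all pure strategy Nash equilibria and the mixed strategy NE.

Pure NE: (Opera, Opera) and (Football, Football); Mixed NE: p = 0.625, q = 0.375

Work:
Check pure NE:
(Opera, Opera): (5, 3) - no unilateral deviation beneficial
(Football, Football): (3, 5) - no unilateral deviation beneficial
Mixed NE: P1 plays Opera with p = 0.625, P2 plays Opera with q = 0.375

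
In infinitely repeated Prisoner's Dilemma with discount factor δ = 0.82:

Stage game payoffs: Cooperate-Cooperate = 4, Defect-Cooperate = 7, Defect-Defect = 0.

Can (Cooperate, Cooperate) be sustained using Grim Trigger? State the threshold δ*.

δ* = 0.4286; since δ = 0.82 ≥ 0.4286, cooperation can be sustained

Work:
For Grim Trigger:
Cooperate forever: 4/(1-δ)
Defect then punished: 7 + 0·δ/(1-δ)
Need: 4/(1-δ) ≥ 7 + 0·δ/(1-δ)
Solving: δ ≥ (T-R)/(T-P) = (7-4)/(7-0) = 0.4286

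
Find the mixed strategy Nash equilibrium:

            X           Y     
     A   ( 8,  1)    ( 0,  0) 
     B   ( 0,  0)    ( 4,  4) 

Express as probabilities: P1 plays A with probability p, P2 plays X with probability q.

p = 0.8, q = 0.3333

Work:
Find probabilities that make opponent indifferent:
P2 chooses q to make P1 indifferent between A and B
P1 chooses p to make P2 indifferent between X and Y
Mixed NE: P1 plays (A: 0.8, B: 0.2), P2 plays (X: 0.3333, Y: 0.6667)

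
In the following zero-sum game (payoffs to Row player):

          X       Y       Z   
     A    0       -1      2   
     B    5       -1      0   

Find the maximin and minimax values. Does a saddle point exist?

Maximin = -1, Minimax = -1, Saddle: True

Work:
Row minimums: [-1, -1] → maximin = -1
Column maximums: [5, -1, 2] → minimax = -1
Saddle point exists! Game value = -1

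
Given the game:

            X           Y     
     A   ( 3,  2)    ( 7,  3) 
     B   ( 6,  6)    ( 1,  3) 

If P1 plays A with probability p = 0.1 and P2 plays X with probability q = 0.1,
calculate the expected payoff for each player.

E[P1] = 2.01, E[P2] = 3.26

Work:
E[P1] = p·q·π₁(A,X) + p·(1-q)·π₁(A,Y) + (1-p)·q·π₁(B,X) + (1-p)·(1-q)·π₁(B,Y)
= 0.1·0.1·3 + 0.1·0.9·7 + 0.9·0.1·6 + 0.9·0.9·1
= 2.01

E[P2] = 3.26 (similar calculation)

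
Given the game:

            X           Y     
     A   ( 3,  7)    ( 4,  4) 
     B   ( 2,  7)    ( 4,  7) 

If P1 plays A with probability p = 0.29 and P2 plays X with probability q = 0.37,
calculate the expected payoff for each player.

E[P1] = 3.3673, E[P2] = 6.4519

Work:
E[P1] = p·q·π₁(A,X) + p·(1-q)·π₁(A,Y) + (1-p)·q·π₁(B,X) + (1-p)·(1-q)·π₁(B,Y)
= 0.29·0.37·3 + 0.29·0.63·4 + 0.71·0.37·2 + 0.71·0.63·4
= 3.3673

E[P2] = 6.4519 (similar calculation)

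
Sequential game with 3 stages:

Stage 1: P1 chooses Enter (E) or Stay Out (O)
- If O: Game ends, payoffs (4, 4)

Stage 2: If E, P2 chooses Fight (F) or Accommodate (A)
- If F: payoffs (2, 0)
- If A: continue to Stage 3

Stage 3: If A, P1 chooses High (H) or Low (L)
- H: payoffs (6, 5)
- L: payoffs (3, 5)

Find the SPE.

SPE: (E, A, H); Outcome (6, 5)

Work:
Stage 3: P1 chooses H (6 vs 3)
Stage 2: P2: F->0, A->5 (anticipating H). Choose A
Stage 1: P1: O->4, E->6 (anticipating A, H). Choose E
SPE path: E -> A -> H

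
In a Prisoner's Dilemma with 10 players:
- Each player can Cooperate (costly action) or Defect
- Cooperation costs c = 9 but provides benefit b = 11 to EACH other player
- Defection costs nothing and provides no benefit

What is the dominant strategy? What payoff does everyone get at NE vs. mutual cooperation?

Dominant: Defect; NE payoff = 0; Coop payoff = 90

Work:
Defect dominates (saves cost c = 9, benefit to others is external)
NE: All defect → everyone gets 0
If all cooperate: each receives (9)×11 - 9 = 90
Social dilemma: 90 > 0 but NE gives 0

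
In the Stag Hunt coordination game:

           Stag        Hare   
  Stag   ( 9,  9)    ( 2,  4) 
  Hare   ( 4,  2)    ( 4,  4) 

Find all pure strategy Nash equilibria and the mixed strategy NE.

Pure NE: (Stag, Stag) and (Hare, Hare); Mixed NE: p = 0.2857, q = 0.2857

Work:
Check pure NE:
(Stag, Stag): (9, 9) - no unilateral deviation beneficial
(Hare, Hare): (4, 4) - no unilateral deviation beneficial
Mixed NE: P1 plays Stag with p = 0.2857, P2 plays Stag with q = 0.2857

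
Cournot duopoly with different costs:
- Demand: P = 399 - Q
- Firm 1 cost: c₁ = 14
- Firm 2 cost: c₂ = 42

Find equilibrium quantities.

q₁* = 137.67, q₂* = 109.67

Work:
Reaction: q₁ = (399 - 14 - q₂)/2
Reaction: q₂ = (399 - 42 - q₁)/2
Solve simultaneously:
q₁* = (399 - 2×14 + 42)/3 = 137.67
q₂* = (399 - 2×42 + 14)/3 = 109.67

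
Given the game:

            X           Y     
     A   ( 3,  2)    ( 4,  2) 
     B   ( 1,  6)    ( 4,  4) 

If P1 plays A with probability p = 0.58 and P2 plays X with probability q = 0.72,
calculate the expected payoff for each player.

E[P1] = 2.6752, E[P2] = 3.4448

Work:
E[P1] = p·q·π₁(A,X) + p·(1-q)·π₁(A,Y) + (1-p)·q·π₁(B,X) + (1-p)·(1-q)·π₁(B,Y)
= 0.58·0.72·3 + 0.58·0.28·4 + 0.42·0.72·1 + 0.42·0.28·4
= 2.6752

E[P2] = 3.4448 (similar calculation)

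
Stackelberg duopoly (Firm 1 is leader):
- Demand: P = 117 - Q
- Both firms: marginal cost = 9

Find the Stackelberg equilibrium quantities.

q₁* (leader) = 54.0, q₂* (follower) = 27.0

Work:
Follower's reaction: q₂ = (a - c - q₁)/2
Leader substitutes: π₁ = q₁·(a - q₁ - (a-c-q₁)/2 - c)
FOC: q₁* = (117 - 9)/2 = 54.00
Then: q₂* = (117 - 9 - 54.0)/2 = 27.00
Leader has first-mover advantage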